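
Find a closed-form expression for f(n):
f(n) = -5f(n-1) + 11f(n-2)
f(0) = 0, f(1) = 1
Characteristic equation: x² + 5x - 11 = 0.
Discriminant Δ = (-5)² + 4·(11) = 69.
Roots r₁,₂ = (-5 ± √69)/2, so r₁ = - \frac{5}{2} + \frac{\sqrt{69}}{2}, r₂ = - \frac{\sqrt{69}}{2} - \frac{5}{2}.
General solution: f(n) = A·r₁^n + B·r₂^n.
From the initial conditions, A + B = 0 and r₁A + r₂B = 1.
Since r₁ - r₂ = √69: A = (1 - (0)r₂)/√69 = \frac{\sqrt{69}}{69}, and B = 0 - A = - \frac{\sqrt{69}}{69}.
So f(n) = \left(\frac{\sqrt{69}}{69}\right)\left(- \frac{5}{2} + \frac{\sqrt{69}}{2}\right)^n + \left(- \frac{\sqrt{69}}{69}\right)\left(- \frac{\sqrt{69}}{2} - \frac{5}{2}\right)^n.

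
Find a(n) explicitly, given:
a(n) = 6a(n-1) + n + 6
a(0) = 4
First-order linear with linear forcing.
Homogeneous solution: a_h(n) = A·(6)^n.
Try particular a_p(n) = pn + q. Substituting:
  pn + q = 6(p(n-1) + q) + n + 6.
Matching the n-coefficient: p = 6p + 1 ⇒ p = - \frac{1}{5}.
Matching constants: q = -6p + 6q + 6 ⇒ q = - \frac{36}{25}.
General: a(n) = A·(6)^n - \frac{n}{5} - \frac{36}{25}.
Apply a(0) = 4: A - \frac{36}{25} = 4 ⇒ A = \frac{136}{25}.
So a(n) = \frac{136 \cdot 6^{n}}{25} - \frac{n}{5} - \frac{36}{25}.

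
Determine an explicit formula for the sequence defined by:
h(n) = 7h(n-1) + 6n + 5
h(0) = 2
First-order linear with linear forcing.
Homogeneous solution: h_h(n) = A·(7)^n.
Try particular h_p(n) = pn + q. Substituting:
  pn + q = 7(p(n-1) + q) + 6n + 5.
Matching the n-coefficient: p = 7p + 6 ⇒ p = -1.
Matching constants: q = -7p + 7q + 5 ⇒ q = -2.
General: h(n) = A·(7)^n - n - 2.
Apply h(0) = 2: A - 2 = 2 ⇒ A = 4.
So h(n) = 4 \cdot 7^{n} - n - 2.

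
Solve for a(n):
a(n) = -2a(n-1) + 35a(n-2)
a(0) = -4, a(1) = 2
Characteristic equation: x² + 2x - 35 = 0, which factors as (x - (-7))(x - (5)) = 0.
Roots r₁ = -7, r₂ = 5 (distinct).
General solution: a(n) = A·(-7)^n + B·(5)^n.
From a(0) = -4: A + B = -4.
From a(1) = 2: -7A + 5B = 2.
Solving: A = - \frac{11}{6}, B = - \frac{13}{6}.
So a(n) = - \frac{11 \left(-7\right)^{n}}{6} - \frac{13 \cdot 5^{n}}{6}.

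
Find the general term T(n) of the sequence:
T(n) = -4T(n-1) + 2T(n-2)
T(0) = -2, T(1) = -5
Characteristic equation: x² + 4x - 2 = 0.
Discriminant Δ = (-4)² + 4·(2) = 24.
Roots r₁,₂ = (-4 ± √24)/2, so r₁ = -2 + \sqrt{6}, r₂ = - \sqrt{6} - 2.
General solution: T(n) = A·r₁^n + B·r₂^n.
From the initial conditions, A + B = -2 and r₁A + r₂B = -5.
Since r₁ - r₂ = √24: A = (-5 - (-2)r₂)/√24 = - \frac{3 \sqrt{6}}{4} - 1, and B = -2 - A = -1 + \frac{3 \sqrt{6}}{4}.
So T(n) = \left(- \frac{3 \sqrt{6}}{4} - 1\right)\left(-2 + \sqrt{6}\right)^n + \left(-1 + \frac{3 \sqrt{6}}{4}\right)\left(- \sqrt{6} - 2\right)^n.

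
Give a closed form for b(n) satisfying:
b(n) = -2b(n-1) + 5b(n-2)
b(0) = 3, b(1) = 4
Characteristic equation: x² + 2x - 5 = 0.
Discriminant Δ = (-2)² + 4·(5) = 24.
Roots r₁,₂ = (-2 ± √24)/2, so r₁ = -1 + \sqrt{6}, r₂ = - \sqrt{6} - 1.
General solution: b(n) = A·r₁^n + B·r₂^n.
From the initial conditions, A + B = 3 and r₁A + r₂B = 4.
Since r₁ - r₂ = √24: A = (4 - (3)r₂)/√24 = \frac{7 \sqrt{6}}{12} + \frac{3}{2}, and B = 3 - A = \frac{3}{2} - \frac{7 \sqrt{6}}{12}.
So b(n) = \left(\frac{7 \sqrt{6}}{12} + \frac{3}{2}\right)\left(-1 + \sqrt{6}\right)^n + \left(\frac{3}{2} - \frac{7 \sqrt{6}}{12}\right)\left(- \sqrt{6} - 1\right)^n.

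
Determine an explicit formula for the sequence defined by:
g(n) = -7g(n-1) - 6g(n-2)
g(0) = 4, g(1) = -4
Characteristic equation: x² + 7x + 6 = 0, which factors as (x - (-1))(x - (-6)) = 0.
Roots r₁ = -1, r₂ = -6 (distinct).
General solution: g(n) = A·(-1)^n + B·(-6)^n.
From g(0) = 4: A + B = 4.
From g(1) = -4: -A - 6B = -4.
Solving: A = 4, B = 0.
So g(n) = 4 \left(-1\right)^{n}.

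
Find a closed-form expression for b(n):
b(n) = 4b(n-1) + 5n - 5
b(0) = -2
First-order linear with linear forcing.
Homogeneous solution: b_h(n) = A·(4)^n.
Try particular b_p(n) = pn + q. Substituting:
  pn + q = 4(p(n-1) + q) + 5n - 5.
Matching the n-coefficient: p = 4p + 5 ⇒ p = - \frac{5}{3}.
Matching constants: q = -4p + 4q - 5 ⇒ q = - \frac{5}{9}.
General: b(n) = A·(4)^n - \frac{5 n}{3} - \frac{5}{9}.
Apply b(0) = -2: A - \frac{5}{9} = -2 ⇒ A = - \frac{13}{9}.
So b(n) = - \frac{13 \cdot 4^{n}}{9} - \frac{5 n}{3} - \frac{5}{9}.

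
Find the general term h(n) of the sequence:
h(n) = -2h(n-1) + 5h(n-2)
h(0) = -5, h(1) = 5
Characteristic equation: x² + 2x - 5 = 0.
Discriminant Δ = (-2)² + 4·(5) = 24.
Roots r₁,₂ = (-2 ± √24)/2, so r₁ = -1 + \sqrt{6}, r₂ = - \sqrt{6} - 1.
General solution: h(n) = A·r₁^n + B·r₂^n.
From the initial conditions, A + B = -5 and r₁A + r₂B = 5.
Since r₁ - r₂ = √24: A = (5 - (-5)r₂)/√24 = - \frac{5}{2}, and B = -5 - A = - \frac{5}{2}.
So h(n) = \left(- \frac{5}{2}\right)\left(-1 + \sqrt{6}\right)^n + \left(- \frac{5}{2}\right)\left(- \sqrt{6} - 1\right)^n.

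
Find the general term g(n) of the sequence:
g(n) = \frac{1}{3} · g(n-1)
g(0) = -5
Pure geometric recurrence with ratio \frac{1}{3}.
By induction g(n) = g(0) · (\frac{1}{3})^n = - 5 \cdot 3^{- n}.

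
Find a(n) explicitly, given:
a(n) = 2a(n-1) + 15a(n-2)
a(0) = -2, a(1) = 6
Characteristic equation: x² - 2x - 15 = 0, which factors as (x - (-3))(x - (5)) = 0.
Roots r₁ = -3, r₂ = 5 (distinct).
General solution: a(n) = A·(-3)^n + B·(5)^n.
From a(0) = -2: A + B = -2.
From a(1) = 6: -3A + 5B = 6.
Solving: A = -2, B = 0.
So a(n) = - 2 \left(-3\right)^{n}.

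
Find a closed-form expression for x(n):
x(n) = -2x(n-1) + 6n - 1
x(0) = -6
First-order linear with linear forcing.
Homogeneous solution: x_h(n) = A·(-2)^n.
Try particular x_p(n) = pn + q. Substituting:
  pn + q = -2(p(n-1) + q) + 6n - 1.
Matching the n-coefficient: p = -2p + 6 ⇒ p = 2.
Matching constants: q = 2p - 2q - 1 ⇒ q = 1.
General: x(n) = A·(-2)^n + 2 n + 1.
Apply x(0) = -6: A + 1 = -6 ⇒ A = -7.
So x(n) = - 7 \left(-2\right)^{n} + 2 n + 1.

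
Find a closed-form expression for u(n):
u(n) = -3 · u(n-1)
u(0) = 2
Pure geometric recurrence with ratio -3.
By induction u(n) = u(0) · (-3)^n = 2 \left(-3\right)^{n}.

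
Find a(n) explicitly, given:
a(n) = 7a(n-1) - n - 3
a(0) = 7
First-order linear with linear forcing.
Homogeneous solution: a_h(n) = A·(7)^n.
Try particular a_p(n) = pn + q. Substituting:
  pn + q = 7(p(n-1) + q) - n - 3.
Matching the n-coefficient: p = 7p - 1 ⇒ p = \frac{1}{6}.
Matching constants: q = -7p + 7q - 3 ⇒ q = \frac{25}{36}.
General: a(n) = A·(7)^n + \frac{n}{6} + \frac{25}{36}.
Apply a(0) = 7: A + \frac{25}{36} = 7 ⇒ A = \frac{227}{36}.
So a(n) = \frac{227 \cdot 7^{n}}{36} + \frac{n}{6} + \frac{25}{36}.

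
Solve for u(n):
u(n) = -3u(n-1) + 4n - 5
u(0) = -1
First-order linear with linear forcing.
Homogeneous solution: u_h(n) = A·(-3)^n.
Try particular u_p(n) = pn + q. Substituting:
  pn + q = -3(p(n-1) + q) + 4n - 5.
Matching the n-coefficient: p = -3p + 4 ⇒ p = 1.
Matching constants: q = 3p - 3q - 5 ⇒ q = - \frac{1}{2}.
General: u(n) = A·(-3)^n + n - \frac{1}{2}.
Apply u(0) = -1: A - \frac{1}{2} = -1 ⇒ A = - \frac{1}{2}.
So u(n) = - \frac{\left(-3\right)^{n}}{2} + n - \frac{1}{2}.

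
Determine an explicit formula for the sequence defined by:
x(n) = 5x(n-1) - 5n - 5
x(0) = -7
First-order linear with linear forcing.
Homogeneous solution: x_h(n) = A·(5)^n.
Try particular x_p(n) = pn + q. Substituting:
  pn + q = 5(p(n-1) + q) - 5n - 5.
Matching the n-coefficient: p = 5p - 5 ⇒ p = \frac{5}{4}.
Matching constants: q = -5p + 5q - 5 ⇒ q = \frac{45}{16}.
General: x(n) = A·(5)^n + \frac{5 n}{4} + \frac{45}{16}.
Apply x(0) = -7: A + \frac{45}{16} = -7 ⇒ A = - \frac{157}{16}.
So x(n) = - \frac{157 \cdot 5^{n}}{16} + \frac{5 n}{4} + \frac{45}{16}.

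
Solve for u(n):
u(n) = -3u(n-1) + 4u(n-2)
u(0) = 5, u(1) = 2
Characteristic equation: x² + 3x - 4 = 0, which factors as (x - (1))(x - (-4)) = 0.
Roots r₁ = 1, r₂ = -4 (distinct).
General solution: u(n) = A·(1)^n + B·(-4)^n.
From u(0) = 5: A + B = 5.
From u(1) = 2: A - 4B = 2.
Solving: A = \frac{22}{5}, B = \frac{3}{5}.
So u(n) = \frac{3 \left(-4\right)^{n}}{5} + \frac{22}{5}.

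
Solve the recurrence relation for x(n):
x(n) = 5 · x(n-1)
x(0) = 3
Pure geometric recurrence with ratio 5.
By induction x(n) = x(0) · (5)^n = 3 \cdot 5^{n}.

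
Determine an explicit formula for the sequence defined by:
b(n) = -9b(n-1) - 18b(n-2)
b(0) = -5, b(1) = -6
Characteristic equation: x² + 9x + 18 = 0, which factors as (x - (-3))(x - (-6)) = 0.
Roots r₁ = -3, r₂ = -6 (distinct).
General solution: b(n) = A·(-3)^n + B·(-6)^n.
From b(0) = -5: A + B = -5.
From b(1) = -6: -3A - 6B = -6.
Solving: A = -12, B = 7.
So b(n) = - 12 \left(-3\right)^{n} + 7 \left(-6\right)^{n}.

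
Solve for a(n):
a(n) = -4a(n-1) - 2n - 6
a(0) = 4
First-order linear with linear forcing.
Homogeneous solution: a_h(n) = A·(-4)^n.
Try particular a_p(n) = pn + q. Substituting:
  pn + q = -4(p(n-1) + q) - 2n - 6.
Matching the n-coefficient: p = -4p - 2 ⇒ p = - \frac{2}{5}.
Matching constants: q = 4p - 4q - 6 ⇒ q = - \frac{38}{25}.
General: a(n) = A·(-4)^n - \frac{2 n}{5} - \frac{38}{25}.
Apply a(0) = 4: A - \frac{38}{25} = 4 ⇒ A = \frac{138}{25}.
So a(n) = \frac{138 \left(-4\right)^{n}}{25} - \frac{2 n}{5} - \frac{38}{25}.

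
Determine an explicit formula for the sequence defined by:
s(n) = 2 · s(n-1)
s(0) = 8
Pure geometric recurrence with ratio 2.
By induction s(n) = s(0) · (2)^n = 8 \cdot 2^{n}.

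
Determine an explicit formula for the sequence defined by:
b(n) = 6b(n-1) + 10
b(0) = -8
First-order linear non-homogeneous.
Homogeneous solution: b_h(n) = A·(6)^n.
Try constant particular solution b_p = K: K = 6K + 10 ⇒ K = -2.
General: b(n) = A·(6)^n - 2.
Apply b(0) = -8: A - 2 = -8 ⇒ A = -6.
So b(n) = - 6 \cdot 6^{n} - 2.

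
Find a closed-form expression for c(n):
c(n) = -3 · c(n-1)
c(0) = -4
Pure geometric recurrence with ratio -3.
By induction c(n) = c(0) · (-3)^n = - 4 \left(-3\right)^{n}.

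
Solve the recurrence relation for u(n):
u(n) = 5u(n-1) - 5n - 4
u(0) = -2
First-order linear with linear forcing.
Homogeneous solution: u_h(n) = A·(5)^n.
Try particular u_p(n) = pn + q. Substituting:
  pn + q = 5(p(n-1) + q) - 5n - 4.
Matching the n-coefficient: p = 5p - 5 ⇒ p = \frac{5}{4}.
Matching constants: q = -5p + 5q - 4 ⇒ q = \frac{41}{16}.
General: u(n) = A·(5)^n + \frac{5 n}{4} + \frac{41}{16}.
Apply u(0) = -2: A + \frac{41}{16} = -2 ⇒ A = - \frac{73}{16}.
So u(n) = - \frac{73 \cdot 5^{n}}{16} + \frac{5 n}{4} + \frac{41}{16}.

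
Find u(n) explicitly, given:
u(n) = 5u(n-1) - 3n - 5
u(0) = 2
First-order linear with linear forcing.
Homogeneous solution: u_h(n) = A·(5)^n.
Try particular u_p(n) = pn + q. Substituting:
  pn + q = 5(p(n-1) + q) - 3n - 5.
Matching the n-coefficient: p = 5p - 3 ⇒ p = \frac{3}{4}.
Matching constants: q = -5p + 5q - 5 ⇒ q = \frac{35}{16}.
General: u(n) = A·(5)^n + \frac{3 n}{4} + \frac{35}{16}.
Apply u(0) = 2: A + \frac{35}{16} = 2 ⇒ A = - \frac{3}{16}.
So u(n) = - \frac{3 \cdot 5^{n}}{16} + \frac{3 n}{4} + \frac{35}{16}.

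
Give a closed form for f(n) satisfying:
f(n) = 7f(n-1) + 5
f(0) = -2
First-order linear non-homogeneous.
Homogeneous solution: f_h(n) = A·(7)^n.
Try constant particular solution f_p = K: K = 7K + 5 ⇒ K = - \frac{5}{6}.
General: f(n) = A·(7)^n - \frac{5}{6}.
Apply f(0) = -2: A - \frac{5}{6} = -2 ⇒ A = - \frac{7}{6}.
So f(n) = - \frac{7 \cdot 7^{n}}{6} - \frac{5}{6}.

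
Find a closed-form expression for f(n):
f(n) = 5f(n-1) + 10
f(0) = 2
First-order linear non-homogeneous.
Homogeneous solution: f_h(n) = A·(5)^n.
Try constant particular solution f_p = K: K = 5K + 10 ⇒ K = - \frac{5}{2}.
General: f(n) = A·(5)^n - \frac{5}{2}.
Apply f(0) = 2: A - \frac{5}{2} = 2 ⇒ A = \frac{9}{2}.
So f(n) = \frac{9 \cdot 5^{n}}{2} - \frac{5}{2}.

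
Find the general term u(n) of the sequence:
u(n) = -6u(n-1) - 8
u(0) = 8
First-order linear non-homogeneous.
Homogeneous solution: u_h(n) = A·(-6)^n.
Try constant particular solution u_p = K: K = -6K - 8 ⇒ K = - \frac{8}{7}.
General: u(n) = A·(-6)^n - \frac{8}{7}.
Apply u(0) = 8: A - \frac{8}{7} = 8 ⇒ A = \frac{64}{7}.
So u(n) = \frac{64 \left(-6\right)^{n}}{7} - \frac{8}{7}.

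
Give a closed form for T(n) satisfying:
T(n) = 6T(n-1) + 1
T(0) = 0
First-order linear non-homogeneous.
Homogeneous solution: T_h(n) = A·(6)^n.
Try constant particular solution T_p = K: K = 6K + 1 ⇒ K = - \frac{1}{5}.
General: T(n) = A·(6)^n - \frac{1}{5}.
Apply T(0) = 0: A - \frac{1}{5} = 0 ⇒ A = \frac{1}{5}.
So T(n) = \frac{6^{n}}{5} - \frac{1}{5}.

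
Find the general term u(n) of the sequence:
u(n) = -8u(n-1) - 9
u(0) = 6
First-order linear non-homogeneous.
Homogeneous solution: u_h(n) = A·(-8)^n.
Try constant particular solution u_p = K: K = -8K - 9 ⇒ K = -1.
General: u(n) = A·(-8)^n - 1.
Apply u(0) = 6: A - 1 = 6 ⇒ A = 7.
So u(n) = 7 \left(-8\right)^{n} - 1.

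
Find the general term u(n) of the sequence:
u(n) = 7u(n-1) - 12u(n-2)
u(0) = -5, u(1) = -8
Characteristic equation: x² - 7x + 12 = 0, which factors as (x - (4))(x - (3)) = 0.
Roots r₁ = 4, r₂ = 3 (distinct).
General solution: u(n) = A·(4)^n + B·(3)^n.
From u(0) = -5: A + B = -5.
From u(1) = -8: 4A + 3B = -8.
Solving: A = 7, B = -12.
So u(n) = - 12 \cdot 3^{n} + 7 \cdot 4^{n}.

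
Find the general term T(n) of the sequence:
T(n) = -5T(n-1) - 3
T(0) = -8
First-order linear non-homogeneous.
Homogeneous solution: T_h(n) = A·(-5)^n.
Try constant particular solution T_p = K: K = -5K - 3 ⇒ K = - \frac{1}{2}.
General: T(n) = A·(-5)^n - \frac{1}{2}.
Apply T(0) = -8: A - \frac{1}{2} = -8 ⇒ A = - \frac{15}{2}.
So T(n) = - \frac{15 \left(-5\right)^{n}}{2} - \frac{1}{2}.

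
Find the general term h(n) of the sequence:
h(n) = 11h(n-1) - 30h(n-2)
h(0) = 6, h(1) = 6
Characteristic equation: x² - 11x + 30 = 0, which factors as (x - (6))(x - (5)) = 0.
Roots r₁ = 6, r₂ = 5 (distinct).
General solution: h(n) = A·(6)^n + B·(5)^n.
From h(0) = 6: A + B = 6.
From h(1) = 6: 6A + 5B = 6.
Solving: A = -24, B = 30.
So h(n) = 30 \cdot 5^{n} - 24 \cdot 6^{n}.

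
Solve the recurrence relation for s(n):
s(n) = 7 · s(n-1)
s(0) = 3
Pure geometric recurrence with ratio 7.
By induction s(n) = s(0) · (7)^n = 3 \cdot 7^{n}.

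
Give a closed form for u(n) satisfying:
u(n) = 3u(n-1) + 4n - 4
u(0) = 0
First-order linear with linear forcing.
Homogeneous solution: u_h(n) = A·(3)^n.
Try particular u_p(n) = pn + q. Substituting:
  pn + q = 3(p(n-1) + q) + 4n - 4.
Matching the n-coefficient: p = 3p + 4 ⇒ p = -2.
Matching constants: q = -3p + 3q - 4 ⇒ q = -1.
General: u(n) = A·(3)^n - 2 n - 1.
Apply u(0) = 0: A - 1 = 0 ⇒ A = 1.
So u(n) = 3^{n} - 2 n - 1.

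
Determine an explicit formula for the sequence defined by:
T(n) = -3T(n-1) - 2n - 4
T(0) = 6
First-order linear with linear forcing.
Homogeneous solution: T_h(n) = A·(-3)^n.
Try particular T_p(n) = pn + q. Substituting:
  pn + q = -3(p(n-1) + q) - 2n - 4.
Matching the n-coefficient: p = -3p - 2 ⇒ p = - \frac{1}{2}.
Matching constants: q = 3p - 3q - 4 ⇒ q = - \frac{11}{8}.
General: T(n) = A·(-3)^n - \frac{n}{2} - \frac{11}{8}.
Apply T(0) = 6: A - \frac{11}{8} = 6 ⇒ A = \frac{59}{8}.
So T(n) = \frac{59 \left(-3\right)^{n}}{8} - \frac{n}{2} - \frac{11}{8}.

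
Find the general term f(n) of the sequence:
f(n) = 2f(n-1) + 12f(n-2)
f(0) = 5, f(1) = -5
Characteristic equation: x² - 2x - 12 = 0.
Discriminant Δ = (2)² + 4·(12) = 52.
Roots r₁,₂ = (2 ± √52)/2, so r₁ = 1 + \sqrt{13}, r₂ = 1 - \sqrt{13}.
General solution: f(n) = A·r₁^n + B·r₂^n.
From the initial conditions, A + B = 5 and r₁A + r₂B = -5.
Since r₁ - r₂ = √52: A = (-5 - (5)r₂)/√52 = \frac{5}{2} - \frac{5 \sqrt{13}}{13}, and B = 5 - A = \frac{5 \sqrt{13}}{13} + \frac{5}{2}.
So f(n) = \left(\frac{5}{2} - \frac{5 \sqrt{13}}{13}\right)\left(1 + \sqrt{13}\right)^n + \left(\frac{5 \sqrt{13}}{13} + \frac{5}{2}\right)\left(1 - \sqrt{13}\right)^n.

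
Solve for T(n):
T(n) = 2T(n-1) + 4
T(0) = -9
First-order linear non-homogeneous.
Homogeneous solution: T_h(n) = A·(2)^n.
Try constant particular solution T_p = K: K = 2K + 4 ⇒ K = -4.
General: T(n) = A·(2)^n - 4.
Apply T(0) = -9: A - 4 = -9 ⇒ A = -5.
So T(n) = - 5 \cdot 2^{n} - 4.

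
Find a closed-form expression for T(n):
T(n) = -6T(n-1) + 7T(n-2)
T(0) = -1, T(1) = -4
Characteristic equation: x² + 6x - 7 = 0, which factors as (x - (-7))(x - (1)) = 0.
Roots r₁ = -7, r₂ = 1 (distinct).
General solution: T(n) = A·(-7)^n + B·(1)^n.
From T(0) = -1: A + B = -1.
From T(1) = -4: -7A + B = -4.
Solving: A = \frac{3}{8}, B = - \frac{11}{8}.
So T(n) = \frac{3 \left(-7\right)^{n}}{8} - \frac{11}{8}.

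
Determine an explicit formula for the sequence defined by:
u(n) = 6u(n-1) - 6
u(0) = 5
First-order linear non-homogeneous.
Homogeneous solution: u_h(n) = A·(6)^n.
Try constant particular solution u_p = K: K = 6K - 6 ⇒ K = \frac{6}{5}.
General: u(n) = A·(6)^n + \frac{6}{5}.
Apply u(0) = 5: A + \frac{6}{5} = 5 ⇒ A = \frac{19}{5}.
So u(n) = \frac{19 \cdot 6^{n}}{5} + \frac{6}{5}.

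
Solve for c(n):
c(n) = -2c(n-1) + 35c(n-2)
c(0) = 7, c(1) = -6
Characteristic equation: x² + 2x - 35 = 0, which factors as (x - (5))(x - (-7)) = 0.
Roots r₁ = 5, r₂ = -7 (distinct).
General solution: c(n) = A·(5)^n + B·(-7)^n.
From c(0) = 7: A + B = 7.
From c(1) = -6: 5A - 7B = -6.
Solving: A = \frac{43}{12}, B = \frac{41}{12}.
So c(n) = \frac{41 \left(-7\right)^{n}}{12} + \frac{43 \cdot 5^{n}}{12}.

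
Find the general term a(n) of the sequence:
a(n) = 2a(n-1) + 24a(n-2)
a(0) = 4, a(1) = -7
Characteristic equation: x² - 2x - 24 = 0, which factors as (x - (-4))(x - (6)) = 0.
Roots r₁ = -4, r₂ = 6 (distinct).
General solution: a(n) = A·(-4)^n + B·(6)^n.
From a(0) = 4: A + B = 4.
From a(1) = -7: -4A + 6B = -7.
Solving: A = \frac{31}{10}, B = \frac{9}{10}.
So a(n) = \frac{31 \left(-4\right)^{n}}{10} + \frac{9 \cdot 6^{n}}{10}.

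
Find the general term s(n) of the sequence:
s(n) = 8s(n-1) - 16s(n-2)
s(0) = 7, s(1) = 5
Characteristic equation: x² - 8x + 16 = 0, which is (x - (4))².
Repeated root r = 4.
General solution: s(n) = (A + Bn)·(4)^n.
From s(0) = 7: A = 7.
From s(1) = 5: (A + B)·(4) = 5 ⇒ B = - \frac{23}{4}.
So s(n) = \left(7 - \frac{23 n}{4}\right) \cdot (4)^n.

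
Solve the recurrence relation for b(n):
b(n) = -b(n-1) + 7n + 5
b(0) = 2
First-order linear with linear forcing.
Homogeneous solution: b_h(n) = A·(-1)^n.
Try particular b_p(n) = pn + q. Substituting:
  pn + q = -(p(n-1) + q) + 7n + 5.
Matching the n-coefficient: p = -p + 7 ⇒ p = \frac{7}{2}.
Matching constants: q = p - q + 5 ⇒ q = \frac{17}{4}.
General: b(n) = A·(-1)^n + \frac{7 n}{2} + \frac{17}{4}.
Apply b(0) = 2: A + \frac{17}{4} = 2 ⇒ A = - \frac{9}{4}.
So b(n) = - \frac{9 \left(-1\right)^{n}}{4} + \frac{7 n}{2} + \frac{17}{4}.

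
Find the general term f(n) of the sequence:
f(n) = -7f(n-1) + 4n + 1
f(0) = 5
First-order linear with linear forcing.
Homogeneous solution: f_h(n) = A·(-7)^n.
Try particular f_p(n) = pn + q. Substituting:
  pn + q = -7(p(n-1) + q) + 4n + 1.
Matching the n-coefficient: p = -7p + 4 ⇒ p = \frac{1}{2}.
Matching constants: q = 7p - 7q + 1 ⇒ q = \frac{9}{16}.
General: f(n) = A·(-7)^n + \frac{n}{2} + \frac{9}{16}.
Apply f(0) = 5: A + \frac{9}{16} = 5 ⇒ A = \frac{71}{16}.
So f(n) = \frac{71 \left(-7\right)^{n}}{16} + \frac{n}{2} + \frac{9}{16}.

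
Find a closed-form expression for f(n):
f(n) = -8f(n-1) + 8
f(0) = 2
First-order linear non-homogeneous.
Homogeneous solution: f_h(n) = A·(-8)^n.
Try constant particular solution f_p = K: K = -8K + 8 ⇒ K = \frac{8}{9}.
General: f(n) = A·(-8)^n + \frac{8}{9}.
Apply f(0) = 2: A + \frac{8}{9} = 2 ⇒ A = \frac{10}{9}.
So f(n) = \frac{10 \left(-8\right)^{n}}{9} + \frac{8}{9}.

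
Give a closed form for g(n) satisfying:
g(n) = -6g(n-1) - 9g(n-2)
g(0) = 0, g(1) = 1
Characteristic equation: x² + 6x + 9 = 0, which is (x - (-3))².
Repeated root r = -3.
General solution: g(n) = (A + Bn)·(-3)^n.
From g(0) = 0: A = 0.
From g(1) = 1: (A + B)·(-3) = 1 ⇒ B = - \frac{1}{3}.
So g(n) = \left(- \frac{n}{3}\right) \cdot (-3)^n.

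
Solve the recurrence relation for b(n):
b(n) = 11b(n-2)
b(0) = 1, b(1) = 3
Characteristic equation: x² - 11 = 0.
Discriminant Δ = (0)² + 4·(11) = 44.
Roots r₁,₂ = (0 ± √44)/2, so r₁ = \sqrt{11}, r₂ = - \sqrt{11}.
General solution: b(n) = A·r₁^n + B·r₂^n.
From the initial conditions, A + B = 1 and r₁A + r₂B = 3.
Since r₁ - r₂ = √44: A = (3 - (1)r₂)/√44 = \frac{3 \sqrt{11}}{22} + \frac{1}{2}, and B = 1 - A = \frac{1}{2} - \frac{3 \sqrt{11}}{22}.
So b(n) = \left(\frac{3 \sqrt{11}}{22} + \frac{1}{2}\right)\left(\sqrt{11}\right)^n + \left(\frac{1}{2} - \frac{3 \sqrt{11}}{22}\right)\left(- \sqrt{11}\right)^n.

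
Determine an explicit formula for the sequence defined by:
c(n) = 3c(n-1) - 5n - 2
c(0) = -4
First-order linear with linear forcing.
Homogeneous solution: c_h(n) = A·(3)^n.
Try particular c_p(n) = pn + q. Substituting:
  pn + q = 3(p(n-1) + q) - 5n - 2.
Matching the n-coefficient: p = 3p - 5 ⇒ p = \frac{5}{2}.
Matching constants: q = -3p + 3q - 2 ⇒ q = \frac{19}{4}.
General: c(n) = A·(3)^n + \frac{5 n}{2} + \frac{19}{4}.
Apply c(0) = -4: A + \frac{19}{4} = -4 ⇒ A = - \frac{35}{4}.
So c(n) = - \frac{35 \cdot 3^{n}}{4} + \frac{5 n}{2} + \frac{19}{4}.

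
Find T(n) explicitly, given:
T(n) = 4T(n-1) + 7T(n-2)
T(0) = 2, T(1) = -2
Characteristic equation: x² - 4x - 7 = 0.
Discriminant Δ = (4)² + 4·(7) = 44.
Roots r₁,₂ = (4 ± √44)/2, so r₁ = 2 + \sqrt{11}, r₂ = 2 - \sqrt{11}.
General solution: T(n) = A·r₁^n + B·r₂^n.
From the initial conditions, A + B = 2 and r₁A + r₂B = -2.
Since r₁ - r₂ = √44: A = (-2 - (2)r₂)/√44 = 1 - \frac{3 \sqrt{11}}{11}, and B = 2 - A = \frac{3 \sqrt{11}}{11} + 1.
So T(n) = \left(1 - \frac{3 \sqrt{11}}{11}\right)\left(2 + \sqrt{11}\right)^n + \left(\frac{3 \sqrt{11}}{11} + 1\right)\left(2 - \sqrt{11}\right)^n.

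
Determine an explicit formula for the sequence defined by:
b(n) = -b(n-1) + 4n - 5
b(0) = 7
First-order linear with linear forcing.
Homogeneous solution: b_h(n) = A·(-1)^n.
Try particular b_p(n) = pn + q. Substituting:
  pn + q = -(p(n-1) + q) + 4n - 5.
Matching the n-coefficient: p = -p + 4 ⇒ p = 2.
Matching constants: q = p - q - 5 ⇒ q = - \frac{3}{2}.
General: b(n) = A·(-1)^n + 2 n - \frac{3}{2}.
Apply b(0) = 7: A - \frac{3}{2} = 7 ⇒ A = \frac{17}{2}.
So b(n) = \frac{17 \left(-1\right)^{n}}{2} + 2 n - \frac{3}{2}.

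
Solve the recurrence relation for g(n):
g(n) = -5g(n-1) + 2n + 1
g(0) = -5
First-order linear with linear forcing.
Homogeneous solution: g_h(n) = A·(-5)^n.
Try particular g_p(n) = pn + q. Substituting:
  pn + q = -5(p(n-1) + q) + 2n + 1.
Matching the n-coefficient: p = -5p + 2 ⇒ p = \frac{1}{3}.
Matching constants: q = 5p - 5q + 1 ⇒ q = \frac{4}{9}.
General: g(n) = A·(-5)^n + \frac{n}{3} + \frac{4}{9}.
Apply g(0) = -5: A + \frac{4}{9} = -5 ⇒ A = - \frac{49}{9}.
So g(n) = - \frac{49 \left(-5\right)^{n}}{9} + \frac{n}{3} + \frac{4}{9}.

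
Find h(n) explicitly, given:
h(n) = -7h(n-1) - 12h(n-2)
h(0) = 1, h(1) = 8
Characteristic equation: x² + 7x + 12 = 0, which factors as (x - (-3))(x - (-4)) = 0.
Roots r₁ = -3, r₂ = -4 (distinct).
General solution: h(n) = A·(-3)^n + B·(-4)^n.
From h(0) = 1: A + B = 1.
From h(1) = 8: -3A - 4B = 8.
Solving: A = 12, B = -11.
So h(n) = 12 \left(-3\right)^{n} - 11 \left(-4\right)^{n}.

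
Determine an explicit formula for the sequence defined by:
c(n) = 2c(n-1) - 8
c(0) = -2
First-order linear non-homogeneous.
Homogeneous solution: c_h(n) = A·(2)^n.
Try constant particular solution c_p = K: K = 2K - 8 ⇒ K = 8.
General: c(n) = A·(2)^n + 8.
Apply c(0) = -2: A + 8 = -2 ⇒ A = -10.
So c(n) = 8 - 10 \cdot 2^{n}.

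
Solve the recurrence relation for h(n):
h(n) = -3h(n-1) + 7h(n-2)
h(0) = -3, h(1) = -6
Characteristic equation: x² + 3x - 7 = 0.
Discriminant Δ = (-3)² + 4·(7) = 37.
Roots r₁,₂ = (-3 ± √37)/2, so r₁ = - \frac{3}{2} + \frac{\sqrt{37}}{2}, r₂ = - \frac{\sqrt{37}}{2} - \frac{3}{2}.
General solution: h(n) = A·r₁^n + B·r₂^n.
From the initial conditions, A + B = -3 and r₁A + r₂B = -6.
Since r₁ - r₂ = √37: A = (-6 - (-3)r₂)/√37 = - \frac{21 \sqrt{37}}{74} - \frac{3}{2}, and B = -3 - A = - \frac{3}{2} + \frac{21 \sqrt{37}}{74}.
So h(n) = \left(- \frac{21 \sqrt{37}}{74} - \frac{3}{2}\right)\left(- \frac{3}{2} + \frac{\sqrt{37}}{2}\right)^n + \left(- \frac{3}{2} + \frac{21 \sqrt{37}}{74}\right)\left(- \frac{\sqrt{37}}{2} - \frac{3}{2}\right)^n.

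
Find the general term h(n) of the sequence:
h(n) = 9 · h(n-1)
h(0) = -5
Pure geometric recurrence with ratio 9.
By induction h(n) = h(0) · (9)^n = - 5 \cdot 9^{n}.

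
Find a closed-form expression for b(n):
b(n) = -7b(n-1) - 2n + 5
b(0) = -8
First-order linear with linear forcing.
Homogeneous solution: b_h(n) = A·(-7)^n.
Try particular b_p(n) = pn + q. Substituting:
  pn + q = -7(p(n-1) + q) - 2n + 5.
Matching the n-coefficient: p = -7p - 2 ⇒ p = - \frac{1}{4}.
Matching constants: q = 7p - 7q + 5 ⇒ q = \frac{13}{32}.
General: b(n) = A·(-7)^n - \frac{n}{4} + \frac{13}{32}.
Apply b(0) = -8: A + \frac{13}{32} = -8 ⇒ A = - \frac{269}{32}.
So b(n) = - \frac{269 \left(-7\right)^{n}}{32} - \frac{n}{4} + \frac{13}{32}.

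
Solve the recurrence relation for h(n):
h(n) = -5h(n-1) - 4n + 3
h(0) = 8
First-order linear with linear forcing.
Homogeneous solution: h_h(n) = A·(-5)^n.
Try particular h_p(n) = pn + q. Substituting:
  pn + q = -5(p(n-1) + q) - 4n + 3.
Matching the n-coefficient: p = -5p - 4 ⇒ p = - \frac{2}{3}.
Matching constants: q = 5p - 5q + 3 ⇒ q = - \frac{1}{18}.
General: h(n) = A·(-5)^n - \frac{2 n}{3} - \frac{1}{18}.
Apply h(0) = 8: A - \frac{1}{18} = 8 ⇒ A = \frac{145}{18}.
So h(n) = \frac{145 \left(-5\right)^{n}}{18} - \frac{2 n}{3} - \frac{1}{18}.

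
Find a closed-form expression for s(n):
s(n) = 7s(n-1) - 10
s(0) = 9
First-order linear non-homogeneous.
Homogeneous solution: s_h(n) = A·(7)^n.
Try constant particular solution s_p = K: K = 7K - 10 ⇒ K = \frac{5}{3}.
General: s(n) = A·(7)^n + \frac{5}{3}.
Apply s(0) = 9: A + \frac{5}{3} = 9 ⇒ A = \frac{22}{3}.
So s(n) = \frac{22 \cdot 7^{n}}{3} + \frac{5}{3}.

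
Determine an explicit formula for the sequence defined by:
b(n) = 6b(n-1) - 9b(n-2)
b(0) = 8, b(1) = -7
Characteristic equation: x² - 6x + 9 = 0, which is (x - (3))².
Repeated root r = 3.
General solution: b(n) = (A + Bn)·(3)^n.
From b(0) = 8: A = 8.
From b(1) = -7: (A + B)·(3) = -7 ⇒ B = - \frac{31}{3}.
So b(n) = \left(8 - \frac{31 n}{3}\right) \cdot (3)^n.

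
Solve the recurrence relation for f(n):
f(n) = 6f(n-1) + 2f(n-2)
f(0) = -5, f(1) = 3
Characteristic equation: x² - 6x - 2 = 0.
Discriminant Δ = (6)² + 4·(2) = 44.
Roots r₁,₂ = (6 ± √44)/2, so r₁ = 3 + \sqrt{11}, r₂ = 3 - \sqrt{11}.
General solution: f(n) = A·r₁^n + B·r₂^n.
From the initial conditions, A + B = -5 and r₁A + r₂B = 3.
Since r₁ - r₂ = √44: A = (3 - (-5)r₂)/√44 = - \frac{5}{2} + \frac{9 \sqrt{11}}{11}, and B = -5 - A = - \frac{9 \sqrt{11}}{11} - \frac{5}{2}.
So f(n) = \left(- \frac{5}{2} + \frac{9 \sqrt{11}}{11}\right)\left(3 + \sqrt{11}\right)^n + \left(- \frac{9 \sqrt{11}}{11} - \frac{5}{2}\right)\left(3 - \sqrt{11}\right)^n.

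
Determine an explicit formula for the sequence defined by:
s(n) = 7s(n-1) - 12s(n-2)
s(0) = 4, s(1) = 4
Characteristic equation: x² - 7x + 12 = 0, which factors as (x - (3))(x - (4)) = 0.
Roots r₁ = 3, r₂ = 4 (distinct).
General solution: s(n) = A·(3)^n + B·(4)^n.
From s(0) = 4: A + B = 4.
From s(1) = 4: 3A + 4B = 4.
Solving: A = 12, B = -8.
So s(n) = 12 \cdot 3^{n} - 8 \cdot 4^{n}.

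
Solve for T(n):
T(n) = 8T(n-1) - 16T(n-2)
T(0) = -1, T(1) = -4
Characteristic equation: x² - 8x + 16 = 0, which is (x - (4))².
Repeated root r = 4.
General solution: T(n) = (A + Bn)·(4)^n.
From T(0) = -1: A = -1.
From T(1) = -4: (A + B)·(4) = -4 ⇒ B = 0.
So T(n) = \left(-1\right) \cdot (4)^n.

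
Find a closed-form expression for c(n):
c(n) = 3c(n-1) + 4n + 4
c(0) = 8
First-order linear with linear forcing.
Homogeneous solution: c_h(n) = A·(3)^n.
Try particular c_p(n) = pn + q. Substituting:
  pn + q = 3(p(n-1) + q) + 4n + 4.
Matching the n-coefficient: p = 3p + 4 ⇒ p = -2.
Matching constants: q = -3p + 3q + 4 ⇒ q = -5.
General: c(n) = A·(3)^n - 2 n - 5.
Apply c(0) = 8: A - 5 = 8 ⇒ A = 13.
So c(n) = 13 \cdot 3^{n} - 2 n - 5.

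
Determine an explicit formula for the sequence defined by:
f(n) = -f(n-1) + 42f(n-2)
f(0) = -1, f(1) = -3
Characteristic equation: x² + x - 42 = 0, which factors as (x - (-7))(x - (6)) = 0.
Roots r₁ = -7, r₂ = 6 (distinct).
General solution: f(n) = A·(-7)^n + B·(6)^n.
From f(0) = -1: A + B = -1.
From f(1) = -3: -7A + 6B = -3.
Solving: A = - \frac{3}{13}, B = - \frac{10}{13}.
So f(n) = - \frac{3 \left(-7\right)^{n}}{13} - \frac{10 \cdot 6^{n}}{13}.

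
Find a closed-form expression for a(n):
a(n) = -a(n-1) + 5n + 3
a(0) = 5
First-order linear with linear forcing.
Homogeneous solution: a_h(n) = A·(-1)^n.
Try particular a_p(n) = pn + q. Substituting:
  pn + q = -(p(n-1) + q) + 5n + 3.
Matching the n-coefficient: p = -p + 5 ⇒ p = \frac{5}{2}.
Matching constants: q = p - q + 3 ⇒ q = \frac{11}{4}.
General: a(n) = A·(-1)^n + \frac{5 n}{2} + \frac{11}{4}.
Apply a(0) = 5: A + \frac{11}{4} = 5 ⇒ A = \frac{9}{4}.
So a(n) = \frac{9 \left(-1\right)^{n}}{4} + \frac{5 n}{2} + \frac{11}{4}.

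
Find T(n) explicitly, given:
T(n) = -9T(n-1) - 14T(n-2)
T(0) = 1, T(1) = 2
Characteristic equation: x² + 9x + 14 = 0, which factors as (x - (-7))(x - (-2)) = 0.
Roots r₁ = -7, r₂ = -2 (distinct).
General solution: T(n) = A·(-7)^n + B·(-2)^n.
From T(0) = 1: A + B = 1.
From T(1) = 2: -7A - 2B = 2.
Solving: A = - \frac{4}{5}, B = \frac{9}{5}.
So T(n) = \frac{9 \left(-2\right)^{n}}{5} - \frac{4 \left(-7\right)^{n}}{5}.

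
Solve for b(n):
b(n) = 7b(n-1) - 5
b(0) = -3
First-order linear non-homogeneous.
Homogeneous solution: b_h(n) = A·(7)^n.
Try constant particular solution b_p = K: K = 7K - 5 ⇒ K = \frac{5}{6}.
General: b(n) = A·(7)^n + \frac{5}{6}.
Apply b(0) = -3: A + \frac{5}{6} = -3 ⇒ A = - \frac{23}{6}.
So b(n) = \frac{5}{6} - \frac{23 \cdot 7^{n}}{6}.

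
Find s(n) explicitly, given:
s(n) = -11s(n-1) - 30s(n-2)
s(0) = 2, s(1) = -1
Characteristic equation: x² + 11x + 30 = 0, which factors as (x - (-5))(x - (-6)) = 0.
Roots r₁ = -5, r₂ = -6 (distinct).
General solution: s(n) = A·(-5)^n + B·(-6)^n.
From s(0) = 2: A + B = 2.
From s(1) = -1: -5A - 6B = -1.
Solving: A = 11, B = -9.
So s(n) = 11 \left(-5\right)^{n} - 9 \left(-6\right)^{n}.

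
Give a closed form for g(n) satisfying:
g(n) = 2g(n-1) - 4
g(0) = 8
First-order linear non-homogeneous.
Homogeneous solution: g_h(n) = A·(2)^n.
Try constant particular solution g_p = K: K = 2K - 4 ⇒ K = 4.
General: g(n) = A·(2)^n + 4.
Apply g(0) = 8: A + 4 = 8 ⇒ A = 4.
So g(n) = 4 \cdot 2^{n} + 4.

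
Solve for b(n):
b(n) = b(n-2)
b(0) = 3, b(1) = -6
Characteristic equation: x² - 1 = 0, which factors as (x - (-1))(x - (1)) = 0.
Roots r₁ = -1, r₂ = 1 (distinct).
General solution: b(n) = A·(-1)^n + B·(1)^n.
From b(0) = 3: A + B = 3.
From b(1) = -6: -A + B = -6.
Solving: A = \frac{9}{2}, B = - \frac{3}{2}.
So b(n) = \frac{9 \left(-1\right)^{n}}{2} - \frac{3}{2}.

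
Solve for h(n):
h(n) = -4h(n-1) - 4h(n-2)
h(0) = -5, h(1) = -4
Characteristic equation: x² + 4x + 4 = 0, which is (x - (-2))².
Repeated root r = -2.
General solution: h(n) = (A + Bn)·(-2)^n.
From h(0) = -5: A = -5.
From h(1) = -4: (A + B)·(-2) = -4 ⇒ B = 7.
So h(n) = \left(7 n - 5\right) \cdot (-2)^n.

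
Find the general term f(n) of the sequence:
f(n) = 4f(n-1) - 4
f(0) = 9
First-order linear non-homogeneous.
Homogeneous solution: f_h(n) = A·(4)^n.
Try constant particular solution f_p = K: K = 4K - 4 ⇒ K = \frac{4}{3}.
General: f(n) = A·(4)^n + \frac{4}{3}.
Apply f(0) = 9: A + \frac{4}{3} = 9 ⇒ A = \frac{23}{3}.
So f(n) = \frac{23 \cdot 4^{n}}{3} + \frac{4}{3}.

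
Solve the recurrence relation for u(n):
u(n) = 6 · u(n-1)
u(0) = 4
Pure geometric recurrence with ratio 6.
By induction u(n) = u(0) · (6)^n = 4 \cdot 6^{n}.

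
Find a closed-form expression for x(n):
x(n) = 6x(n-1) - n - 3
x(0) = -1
First-order linear with linear forcing.
Homogeneous solution: x_h(n) = A·(6)^n.
Try particular x_p(n) = pn + q. Substituting:
  pn + q = 6(p(n-1) + q) - n - 3.
Matching the n-coefficient: p = 6p - 1 ⇒ p = \frac{1}{5}.
Matching constants: q = -6p + 6q - 3 ⇒ q = \frac{21}{25}.
General: x(n) = A·(6)^n + \frac{n}{5} + \frac{21}{25}.
Apply x(0) = -1: A + \frac{21}{25} = -1 ⇒ A = - \frac{46}{25}.
So x(n) = - \frac{46 \cdot 6^{n}}{25} + \frac{n}{5} + \frac{21}{25}.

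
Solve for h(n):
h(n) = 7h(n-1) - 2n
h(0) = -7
First-order linear with linear forcing.
Homogeneous solution: h_h(n) = A·(7)^n.
Try particular h_p(n) = pn + q. Substituting:
  pn + q = 7(p(n-1) + q) - 2n.
Matching the n-coefficient: p = 7p - 2 ⇒ p = \frac{1}{3}.
Matching constants: q = -7p + 7q ⇒ q = \frac{7}{18}.
General: h(n) = A·(7)^n + \frac{n}{3} + \frac{7}{18}.
Apply h(0) = -7: A + \frac{7}{18} = -7 ⇒ A = - \frac{133}{18}.
So h(n) = - \frac{133 \cdot 7^{n}}{18} + \frac{n}{3} + \frac{7}{18}.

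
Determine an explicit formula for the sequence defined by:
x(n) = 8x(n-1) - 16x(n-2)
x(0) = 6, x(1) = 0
Characteristic equation: x² - 8x + 16 = 0, which is (x - (4))².
Repeated root r = 4.
General solution: x(n) = (A + Bn)·(4)^n.
From x(0) = 6: A = 6.
From x(1) = 0: (A + B)·(4) = 0 ⇒ B = -6.
So x(n) = \left(6 - 6 n\right) \cdot (4)^n.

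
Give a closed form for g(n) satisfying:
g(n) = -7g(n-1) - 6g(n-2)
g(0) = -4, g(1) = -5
Characteristic equation: x² + 7x + 6 = 0, which factors as (x - (-1))(x - (-6)) = 0.
Roots r₁ = -1, r₂ = -6 (distinct).
General solution: g(n) = A·(-1)^n + B·(-6)^n.
From g(0) = -4: A + B = -4.
From g(1) = -5: -A - 6B = -5.
Solving: A = - \frac{29}{5}, B = \frac{9}{5}.
So g(n) = - \frac{29 \left(-1\right)^{n}}{5} + \frac{9 \left(-6\right)^{n}}{5}.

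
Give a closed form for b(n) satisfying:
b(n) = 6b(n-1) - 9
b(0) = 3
First-order linear non-homogeneous.
Homogeneous solution: b_h(n) = A·(6)^n.
Try constant particular solution b_p = K: K = 6K - 9 ⇒ K = \frac{9}{5}.
General: b(n) = A·(6)^n + \frac{9}{5}.
Apply b(0) = 3: A + \frac{9}{5} = 3 ⇒ A = \frac{6}{5}.
So b(n) = \frac{6 \cdot 6^{n}}{5} + \frac{9}{5}.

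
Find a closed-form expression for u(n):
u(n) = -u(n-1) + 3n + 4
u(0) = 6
First-order linear with linear forcing.
Homogeneous solution: u_h(n) = A·(-1)^n.
Try particular u_p(n) = pn + q. Substituting:
  pn + q = -(p(n-1) + q) + 3n + 4.
Matching the n-coefficient: p = -p + 3 ⇒ p = \frac{3}{2}.
Matching constants: q = p - q + 4 ⇒ q = \frac{11}{4}.
General: u(n) = A·(-1)^n + \frac{3 n}{2} + \frac{11}{4}.
Apply u(0) = 6: A + \frac{11}{4} = 6 ⇒ A = \frac{13}{4}.
So u(n) = \frac{13 \left(-1\right)^{n}}{4} + \frac{3 n}{2} + \frac{11}{4}.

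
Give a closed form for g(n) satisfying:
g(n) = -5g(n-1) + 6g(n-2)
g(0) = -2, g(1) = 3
Characteristic equation: x² + 5x - 6 = 0, which factors as (x - (1))(x - (-6)) = 0.
Roots r₁ = 1, r₂ = -6 (distinct).
General solution: g(n) = A·(1)^n + B·(-6)^n.
From g(0) = -2: A + B = -2.
From g(1) = 3: A - 6B = 3.
Solving: A = - \frac{9}{7}, B = - \frac{5}{7}.
So g(n) = - \frac{5 \left(-6\right)^{n}}{7} - \frac{9}{7}.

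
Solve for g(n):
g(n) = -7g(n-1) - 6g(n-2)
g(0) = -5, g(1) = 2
Characteristic equation: x² + 7x + 6 = 0, which factors as (x - (-1))(x - (-6)) = 0.
Roots r₁ = -1, r₂ = -6 (distinct).
General solution: g(n) = A·(-1)^n + B·(-6)^n.
From g(0) = -5: A + B = -5.
From g(1) = 2: -A - 6B = 2.
Solving: A = - \frac{28}{5}, B = \frac{3}{5}.
So g(n) = - \frac{28 \left(-1\right)^{n}}{5} + \frac{3 \left(-6\right)^{n}}{5}.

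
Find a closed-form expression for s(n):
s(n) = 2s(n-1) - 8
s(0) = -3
First-order linear non-homogeneous.
Homogeneous solution: s_h(n) = A·(2)^n.
Try constant particular solution s_p = K: K = 2K - 8 ⇒ K = 8.
General: s(n) = A·(2)^n + 8.
Apply s(0) = -3: A + 8 = -3 ⇒ A = -11.
So s(n) = 8 - 11 \cdot 2^{n}.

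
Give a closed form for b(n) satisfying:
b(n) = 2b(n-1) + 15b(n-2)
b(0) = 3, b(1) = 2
Characteristic equation: x² - 2x - 15 = 0, which factors as (x - (5))(x - (-3)) = 0.
Roots r₁ = 5, r₂ = -3 (distinct).
General solution: b(n) = A·(5)^n + B·(-3)^n.
From b(0) = 3: A + B = 3.
From b(1) = 2: 5A - 3B = 2.
Solving: A = \frac{11}{8}, B = \frac{13}{8}.
So b(n) = \frac{13 \left(-3\right)^{n}}{8} + \frac{11 \cdot 5^{n}}{8}.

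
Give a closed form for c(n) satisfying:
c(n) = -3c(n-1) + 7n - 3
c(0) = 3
First-order linear with linear forcing.
Homogeneous solution: c_h(n) = A·(-3)^n.
Try particular c_p(n) = pn + q. Substituting:
  pn + q = -3(p(n-1) + q) + 7n - 3.
Matching the n-coefficient: p = -3p + 7 ⇒ p = \frac{7}{4}.
Matching constants: q = 3p - 3q - 3 ⇒ q = \frac{9}{16}.
General: c(n) = A·(-3)^n + \frac{7 n}{4} + \frac{9}{16}.
Apply c(0) = 3: A + \frac{9}{16} = 3 ⇒ A = \frac{39}{16}.
So c(n) = \frac{39 \left(-3\right)^{n}}{16} + \frac{7 n}{4} + \frac{9}{16}.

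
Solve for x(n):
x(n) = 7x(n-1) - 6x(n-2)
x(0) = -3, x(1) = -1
Characteristic equation: x² - 7x + 6 = 0, which factors as (x - (1))(x - (6)) = 0.
Roots r₁ = 1, r₂ = 6 (distinct).
General solution: x(n) = A·(1)^n + B·(6)^n.
From x(0) = -3: A + B = -3.
From x(1) = -1: A + 6B = -1.
Solving: A = - \frac{17}{5}, B = \frac{2}{5}.
So x(n) = \frac{2 \cdot 6^{n}}{5} - \frac{17}{5}.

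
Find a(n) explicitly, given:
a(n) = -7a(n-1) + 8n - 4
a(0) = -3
First-order linear with linear forcing.
Homogeneous solution: a_h(n) = A·(-7)^n.
Try particular a_p(n) = pn + q. Substituting:
  pn + q = -7(p(n-1) + q) + 8n - 4.
Matching the n-coefficient: p = -7p + 8 ⇒ p = 1.
Matching constants: q = 7p - 7q - 4 ⇒ q = \frac{3}{8}.
General: a(n) = A·(-7)^n + n + \frac{3}{8}.
Apply a(0) = -3: A + \frac{3}{8} = -3 ⇒ A = - \frac{27}{8}.
So a(n) = - \frac{27 \left(-7\right)^{n}}{8} + n + \frac{3}{8}.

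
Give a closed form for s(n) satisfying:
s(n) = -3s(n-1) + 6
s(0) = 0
First-order linear non-homogeneous.
Homogeneous solution: s_h(n) = A·(-3)^n.
Try constant particular solution s_p = K: K = -3K + 6 ⇒ K = \frac{3}{2}.
General: s(n) = A·(-3)^n + \frac{3}{2}.
Apply s(0) = 0: A + \frac{3}{2} = 0 ⇒ A = - \frac{3}{2}.
So s(n) = \frac{3}{2} - \frac{3 \left(-3\right)^{n}}{2}.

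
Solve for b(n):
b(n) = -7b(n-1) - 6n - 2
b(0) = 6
First-order linear with linear forcing.
Homogeneous solution: b_h(n) = A·(-7)^n.
Try particular b_p(n) = pn + q. Substituting:
  pn + q = -7(p(n-1) + q) - 6n - 2.
Matching the n-coefficient: p = -7p - 6 ⇒ p = - \frac{3}{4}.
Matching constants: q = 7p - 7q - 2 ⇒ q = - \frac{29}{32}.
General: b(n) = A·(-7)^n - \frac{3 n}{4} - \frac{29}{32}.
Apply b(0) = 6: A - \frac{29}{32} = 6 ⇒ A = \frac{221}{32}.
So b(n) = \frac{221 \left(-7\right)^{n}}{32} - \frac{3 n}{4} - \frac{29}{32}.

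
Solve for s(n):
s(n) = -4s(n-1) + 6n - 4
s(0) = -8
First-order linear with linear forcing.
Homogeneous solution: s_h(n) = A·(-4)^n.
Try particular s_p(n) = pn + q. Substituting:
  pn + q = -4(p(n-1) + q) + 6n - 4.
Matching the n-coefficient: p = -4p + 6 ⇒ p = \frac{6}{5}.
Matching constants: q = 4p - 4q - 4 ⇒ q = \frac{4}{25}.
General: s(n) = A·(-4)^n + \frac{6 n}{5} + \frac{4}{25}.
Apply s(0) = -8: A + \frac{4}{25} = -8 ⇒ A = - \frac{204}{25}.
So s(n) = - \frac{204 \left(-4\right)^{n}}{25} + \frac{6 n}{5} + \frac{4}{25}.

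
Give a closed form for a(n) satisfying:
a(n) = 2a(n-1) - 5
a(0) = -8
First-order linear non-homogeneous.
Homogeneous solution: a_h(n) = A·(2)^n.
Try constant particular solution a_p = K: K = 2K - 5 ⇒ K = 5.
General: a(n) = A·(2)^n + 5.
Apply a(0) = -8: A + 5 = -8 ⇒ A = -13.
So a(n) = 5 - 13 \cdot 2^{n}.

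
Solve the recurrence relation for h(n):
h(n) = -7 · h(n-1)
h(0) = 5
Pure geometric recurrence with ratio -7.
By induction h(n) = h(0) · (-7)^n = 5 \left(-7\right)^{n}.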